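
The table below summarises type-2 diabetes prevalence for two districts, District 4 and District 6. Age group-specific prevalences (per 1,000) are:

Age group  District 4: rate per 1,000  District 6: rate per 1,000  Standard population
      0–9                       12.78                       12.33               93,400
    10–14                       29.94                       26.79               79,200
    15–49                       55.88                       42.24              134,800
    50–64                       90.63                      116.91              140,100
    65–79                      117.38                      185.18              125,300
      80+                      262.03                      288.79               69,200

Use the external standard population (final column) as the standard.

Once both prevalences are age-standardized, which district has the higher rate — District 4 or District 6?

District 6

Standard total = 642,000; weights = 0.1455, 0.1234, 0.2100, 0.2182, 0.1952, 0.1078.
District 4: 0.1455×12.78 + 0.1234×29.94 + 0.2100×55.88 + 0.2182×90.63 + 0.1952×117.38 + 0.1078×262.03 = 88.2165 per 1,000.
District 6: 0.1455×12.33 + 0.1234×26.79 + 0.2100×42.24 + 0.2182×116.91 + 0.1952×185.18 + 0.1078×288.79 = 106.7504 per 1,000.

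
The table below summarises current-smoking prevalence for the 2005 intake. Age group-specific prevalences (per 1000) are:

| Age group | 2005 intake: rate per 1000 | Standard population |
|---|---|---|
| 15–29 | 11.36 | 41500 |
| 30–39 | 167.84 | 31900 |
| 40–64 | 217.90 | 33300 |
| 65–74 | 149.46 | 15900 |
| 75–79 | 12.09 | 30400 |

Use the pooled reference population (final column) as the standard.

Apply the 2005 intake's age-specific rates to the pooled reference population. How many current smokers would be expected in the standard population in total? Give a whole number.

15826

Expected current smokers = Σ (standard pop × age-specific rate ÷ 1000)
= 41500×11.36/1000 + 31900×167.84/1000 + 33300×217.90/1000 + 15900×149.46/1000 + 30400×12.09/1000
= 471.44 + 5354.10 + 7256.07 + 2376.41 + 367.54 = 15825.56.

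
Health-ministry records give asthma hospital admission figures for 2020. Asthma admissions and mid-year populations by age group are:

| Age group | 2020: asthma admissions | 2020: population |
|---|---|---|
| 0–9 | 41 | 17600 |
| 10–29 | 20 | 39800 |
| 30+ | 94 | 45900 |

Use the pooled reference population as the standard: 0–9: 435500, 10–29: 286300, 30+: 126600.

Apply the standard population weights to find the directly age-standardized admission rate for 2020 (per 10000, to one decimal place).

Age-specific rates per 10000 for 2020: 23.30, 5.03, 20.48.
Standard total = 848400; weights = 0.5133, 0.3375, 0.1492.
Standardized rate: 0.5133×23.30 + 0.3375×5.03 + 0.1492×20.48 = 16.7097 per 10000.

16.7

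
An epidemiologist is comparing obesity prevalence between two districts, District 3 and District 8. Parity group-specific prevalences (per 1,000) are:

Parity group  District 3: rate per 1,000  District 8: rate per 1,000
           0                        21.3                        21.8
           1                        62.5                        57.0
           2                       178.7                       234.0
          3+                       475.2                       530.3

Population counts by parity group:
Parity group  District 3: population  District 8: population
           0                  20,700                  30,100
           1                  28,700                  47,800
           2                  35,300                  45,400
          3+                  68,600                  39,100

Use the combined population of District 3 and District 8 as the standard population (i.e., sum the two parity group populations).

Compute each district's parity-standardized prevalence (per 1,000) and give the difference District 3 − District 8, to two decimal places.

Combined standard total = 315,700; weights = 0.1609, 0.2423, 0.2556, 0.3411.
District 3: 0.1609×21.3 + 0.2423×62.5 + 0.2556×178.7 + 0.3411×475.2 = 226.3650 per 1,000.
District 8: 0.1609×21.8 + 0.2423×57.0 + 0.2556×234.0 + 0.3411×530.3 = 258.0458 per 1,000.
Difference = 226.3650 − 258.0458 = -31.6808.

-31.68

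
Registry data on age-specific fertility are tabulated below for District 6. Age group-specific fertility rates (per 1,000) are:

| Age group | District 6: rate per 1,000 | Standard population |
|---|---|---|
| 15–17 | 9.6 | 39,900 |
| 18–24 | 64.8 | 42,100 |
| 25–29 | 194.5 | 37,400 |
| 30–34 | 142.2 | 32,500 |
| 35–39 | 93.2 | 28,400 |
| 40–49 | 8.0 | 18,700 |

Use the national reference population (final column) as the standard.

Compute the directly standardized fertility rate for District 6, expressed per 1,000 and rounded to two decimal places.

Standard total = 199,000; weights = 0.2005, 0.2116, 0.1879, 0.1633, 0.1427, 0.0940.
Standardized rate: 0.2005×9.6 + 0.2116×64.8 + 0.1879×194.5 + 0.1633×142.2 + 0.1427×93.2 + 0.0940×8.0 = 89.4643 per 1,000.

89.46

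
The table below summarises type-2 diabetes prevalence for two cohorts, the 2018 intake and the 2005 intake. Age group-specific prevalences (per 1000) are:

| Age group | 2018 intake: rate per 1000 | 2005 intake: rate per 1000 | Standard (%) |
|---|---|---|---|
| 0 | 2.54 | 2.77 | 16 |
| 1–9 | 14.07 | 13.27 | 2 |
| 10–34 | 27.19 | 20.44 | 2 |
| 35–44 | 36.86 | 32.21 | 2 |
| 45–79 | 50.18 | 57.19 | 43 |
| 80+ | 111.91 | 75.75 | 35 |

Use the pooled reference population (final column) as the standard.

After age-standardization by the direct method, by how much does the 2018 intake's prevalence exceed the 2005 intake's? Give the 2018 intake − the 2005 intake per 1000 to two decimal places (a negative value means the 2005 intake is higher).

9.85

Standard weights: 0.16, 0.02, 0.02, 0.02, 0.43, 0.35.
The 2018 intake: 0.1600×2.54 + 0.0200×14.07 + 0.0200×27.19 + 0.0200×36.86 + 0.4300×50.18 + 0.3500×111.91 = 62.7147 per 1000.
The 2005 intake: 0.1600×2.77 + 0.0200×13.27 + 0.0200×20.44 + 0.0200×32.21 + 0.4300×57.19 + 0.3500×75.75 = 52.8658 per 1000.
Difference = 62.7147 − 52.8658 = 9.8489.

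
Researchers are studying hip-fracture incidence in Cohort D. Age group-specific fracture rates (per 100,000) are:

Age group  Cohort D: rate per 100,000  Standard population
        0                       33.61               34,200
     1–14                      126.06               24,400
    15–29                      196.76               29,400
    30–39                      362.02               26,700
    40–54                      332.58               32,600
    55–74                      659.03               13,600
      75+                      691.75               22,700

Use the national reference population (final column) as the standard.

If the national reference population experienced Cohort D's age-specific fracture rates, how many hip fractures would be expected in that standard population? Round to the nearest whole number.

552

Expected hip fractures = Σ (standard pop × age-specific rate ÷ 100,000)
= 34,200×33.61/100,000 + 24,400×126.06/100,000 + 29,400×196.76/100,000 + 26,700×362.02/100,000 + 32,600×332.58/100,000 + 13,600×659.03/100,000 + 22,700×691.75/100,000
= 11.49 + 30.76 + 57.85 + 96.66 + 108.42 + 89.63 + 157.03 = 551.84.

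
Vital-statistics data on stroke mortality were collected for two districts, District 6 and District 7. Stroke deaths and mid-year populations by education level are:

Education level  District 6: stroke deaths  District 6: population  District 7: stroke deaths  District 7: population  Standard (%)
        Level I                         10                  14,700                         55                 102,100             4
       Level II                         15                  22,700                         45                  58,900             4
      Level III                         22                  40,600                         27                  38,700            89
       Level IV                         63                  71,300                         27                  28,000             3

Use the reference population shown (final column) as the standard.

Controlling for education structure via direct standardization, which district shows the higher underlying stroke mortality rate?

District 7

Education-specific rates per 100,000 for District 6: 68.03, 66.08, 54.19, 88.36.
For District 7: 53.87, 76.40, 69.77, 96.43.
Standard weights: 0.04, 0.04, 0.89, 0.03.
District 6: 0.0400×68.03 + 0.0400×66.08 + 0.8900×54.19 + 0.0300×88.36 = 56.2416 per 100,000.
District 7: 0.0400×53.87 + 0.0400×76.40 + 0.8900×69.77 + 0.0300×96.43 = 70.1967 per 100,000.
The crude rates (73.68 vs 67.63) would put District 6 higher, but that reflects its education composition; once standardized to a common education structure, District 7 has the higher underlying rate.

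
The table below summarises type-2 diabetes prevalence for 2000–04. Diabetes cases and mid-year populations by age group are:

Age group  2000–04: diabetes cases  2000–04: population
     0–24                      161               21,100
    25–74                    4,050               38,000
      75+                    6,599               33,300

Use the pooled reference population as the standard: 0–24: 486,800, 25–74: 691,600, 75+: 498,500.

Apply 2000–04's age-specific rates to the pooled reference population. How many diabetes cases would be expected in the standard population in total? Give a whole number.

176211

Age-specific rates per 1,000 for 2000–04: 7.630, 106.579, 198.168.
Expected diabetes cases = Σ (standard pop × age-specific rate ÷ 1,000)
= 486,800×7.630/1,000 + 691,600×106.579/1,000 + 498,500×198.168/1,000
= 3714.45 + 73710.00 + 98786.83 = 176211.28.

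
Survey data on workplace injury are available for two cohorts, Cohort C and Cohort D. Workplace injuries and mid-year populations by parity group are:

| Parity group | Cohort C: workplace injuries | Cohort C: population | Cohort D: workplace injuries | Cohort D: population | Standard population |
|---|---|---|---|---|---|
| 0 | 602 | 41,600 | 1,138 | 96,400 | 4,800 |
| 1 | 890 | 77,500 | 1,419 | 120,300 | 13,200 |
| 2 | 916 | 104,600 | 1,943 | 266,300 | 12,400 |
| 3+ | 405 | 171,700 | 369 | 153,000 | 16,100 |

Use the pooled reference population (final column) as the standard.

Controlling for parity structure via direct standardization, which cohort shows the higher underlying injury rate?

Parity-specific rates per 10,000 for Cohort C: 144.71, 114.84, 87.57, 23.59.
For Cohort D: 118.05, 117.96, 72.96, 24.12.
Standard total = 46,500; weights = 0.1032, 0.2839, 0.2667, 0.3462.
Cohort C: 0.1032×144.71 + 0.2839×114.84 + 0.2667×87.57 + 0.3462×23.59 = 79.0567 per 10,000.
Cohort D: 0.1032×118.05 + 0.2839×117.96 + 0.2667×72.96 + 0.3462×24.12 = 73.4770 per 10,000.
The crude rates (71.14 vs 76.56) would put Cohort D higher, but that reflects its parity composition; once standardized to a common parity structure, Cohort C has the higher underlying rate.

Cohort C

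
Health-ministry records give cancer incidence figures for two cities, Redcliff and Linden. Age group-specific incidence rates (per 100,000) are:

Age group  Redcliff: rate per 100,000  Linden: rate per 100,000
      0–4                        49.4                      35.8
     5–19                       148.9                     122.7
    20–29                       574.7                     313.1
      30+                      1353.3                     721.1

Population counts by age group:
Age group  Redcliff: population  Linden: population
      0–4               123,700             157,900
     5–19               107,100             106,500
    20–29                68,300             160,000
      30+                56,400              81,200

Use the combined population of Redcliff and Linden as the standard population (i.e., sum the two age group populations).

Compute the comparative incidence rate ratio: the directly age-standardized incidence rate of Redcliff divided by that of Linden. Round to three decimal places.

Combined standard total = 861,100; weights = 0.3270, 0.2481, 0.2651, 0.1598.
Redcliff: 0.3270×49.4 + 0.2481×148.9 + 0.2651×574.7 + 0.1598×1353.3 = 421.7096 per 100,000.
Linden: 0.3270×35.8 + 0.2481×122.7 + 0.2651×313.1 + 0.1598×721.1 = 240.3833 per 100,000.
Ratio = 421.7096 ÷ 240.3833 = 1.75432.

1.754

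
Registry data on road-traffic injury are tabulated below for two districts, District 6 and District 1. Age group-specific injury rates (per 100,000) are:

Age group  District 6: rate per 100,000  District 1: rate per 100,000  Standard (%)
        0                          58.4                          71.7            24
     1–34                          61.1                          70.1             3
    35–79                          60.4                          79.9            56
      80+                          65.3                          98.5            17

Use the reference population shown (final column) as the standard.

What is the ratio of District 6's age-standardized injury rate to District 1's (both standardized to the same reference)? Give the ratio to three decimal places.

0.752

Standard weights: 0.24, 0.03, 0.56, 0.17.
District 6: 0.2400×58.4 + 0.0300×61.1 + 0.5600×60.4 + 0.1700×65.3 = 60.7740 per 100,000.
District 1: 0.2400×71.7 + 0.0300×70.1 + 0.5600×79.9 + 0.1700×98.5 = 80.8000 per 100,000.
Ratio = 60.7740 ÷ 80.8000 = 0.75215.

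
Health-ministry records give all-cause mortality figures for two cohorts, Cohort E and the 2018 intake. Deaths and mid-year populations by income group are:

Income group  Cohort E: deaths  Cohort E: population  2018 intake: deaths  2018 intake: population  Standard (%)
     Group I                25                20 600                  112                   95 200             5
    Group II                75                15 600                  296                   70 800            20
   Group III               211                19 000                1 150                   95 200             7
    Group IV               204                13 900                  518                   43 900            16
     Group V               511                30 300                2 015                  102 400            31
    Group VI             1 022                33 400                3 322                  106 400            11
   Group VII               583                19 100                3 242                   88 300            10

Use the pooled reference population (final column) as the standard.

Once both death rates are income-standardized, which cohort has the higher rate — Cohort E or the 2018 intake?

Income-specific rates per 1 000 for Cohort E: 1.214, 4.808, 11.105, 14.676, 16.865, 30.599, 30.524.
For the 2018 intake: 1.176, 4.181, 12.080, 11.800, 19.678, 31.222, 36.716.
Standard weights: 0.05, 0.20, 0.07, 0.16, 0.31, 0.11, 0.10.
Cohort E: 0.0500×1.214 + 0.2000×4.808 + 0.0700×11.105 + 0.1600×14.676 + 0.3100×16.865 + 0.1100×30.599 + 0.1000×30.524 = 15.7941 per 1 000.
The 2018 intake: 0.0500×1.176 + 0.2000×4.181 + 0.0700×12.080 + 0.1600×11.800 + 0.3100×19.678 + 0.1100×31.222 + 0.1000×36.716 = 16.8346 per 1 000.

2018 intake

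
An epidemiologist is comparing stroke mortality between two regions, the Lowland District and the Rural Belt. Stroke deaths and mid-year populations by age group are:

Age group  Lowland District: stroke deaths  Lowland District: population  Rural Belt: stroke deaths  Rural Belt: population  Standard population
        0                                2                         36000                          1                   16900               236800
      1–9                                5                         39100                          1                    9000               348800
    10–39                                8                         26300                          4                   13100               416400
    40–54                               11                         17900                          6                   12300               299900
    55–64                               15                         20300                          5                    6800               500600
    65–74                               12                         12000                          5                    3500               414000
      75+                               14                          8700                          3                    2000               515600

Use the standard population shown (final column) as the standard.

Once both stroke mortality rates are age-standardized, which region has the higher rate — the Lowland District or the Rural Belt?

Age-specific rates per 100000 for the Lowland District: 5.56, 12.79, 30.42, 61.45, 73.89, 100.00, 160.92.
For the Rural Belt: 5.92, 11.11, 30.53, 48.78, 73.53, 142.86, 150.00.
Standard total = 2732100; weights = 0.0867, 0.1277, 0.1524, 0.1098, 0.1832, 0.1515, 0.1887.
The Lowland District: 0.0867×5.56 + 0.1277×12.79 + 0.1524×30.42 + 0.1098×61.45 + 0.1832×73.89 + 0.1515×100.00 + 0.1887×160.92 = 72.5566 per 100000.
The Rural Belt: 0.0867×5.92 + 0.1277×11.11 + 0.1524×30.53 + 0.1098×48.78 + 0.1832×73.53 + 0.1515×142.86 + 0.1887×150.00 = 75.3677 per 100000.
The crude rates (41.80 vs 39.31) would put the Lowland District higher, but that reflects its age composition; once standardized to a common age structure, the Rural Belt has the higher underlying rate.

Rural Belt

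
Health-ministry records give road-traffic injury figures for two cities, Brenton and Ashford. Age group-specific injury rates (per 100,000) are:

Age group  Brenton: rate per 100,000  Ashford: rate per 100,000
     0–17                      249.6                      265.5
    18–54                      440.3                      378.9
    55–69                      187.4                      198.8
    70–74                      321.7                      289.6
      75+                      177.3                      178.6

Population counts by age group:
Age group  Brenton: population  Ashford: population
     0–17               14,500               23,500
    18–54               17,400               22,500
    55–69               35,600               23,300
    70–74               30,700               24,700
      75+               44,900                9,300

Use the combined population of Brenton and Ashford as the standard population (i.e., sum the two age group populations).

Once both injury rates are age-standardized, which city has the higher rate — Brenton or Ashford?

Combined standard total = 246,400; weights = 0.1542, 0.1619, 0.2390, 0.2248, 0.2200.
Brenton: 0.1542×249.6 + 0.1619×440.3 + 0.2390×187.4 + 0.2248×321.7 + 0.2200×177.3 = 265.9191 per 100,000.
Ashford: 0.1542×265.5 + 0.1619×378.9 + 0.2390×198.8 + 0.2248×289.6 + 0.2200×178.6 = 254.2224 per 100,000.
The crude rates (250.10 vs 273.09) would put Ashford higher, but that reflects its age composition; once standardized to a common age structure, Brenton has the higher underlying rate.

Brenton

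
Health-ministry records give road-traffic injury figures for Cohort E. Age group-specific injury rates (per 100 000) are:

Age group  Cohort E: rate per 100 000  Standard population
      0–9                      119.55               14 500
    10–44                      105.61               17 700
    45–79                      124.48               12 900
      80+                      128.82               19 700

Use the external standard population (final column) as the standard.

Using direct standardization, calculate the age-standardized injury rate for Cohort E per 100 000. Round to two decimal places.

119.54

Standard total = 64 800; weights = 0.2238, 0.2731, 0.1991, 0.3040.
Standardized rate: 0.2238×119.55 + 0.2731×105.61 + 0.1991×124.48 + 0.3040×128.82 = 119.5419 per 100 000.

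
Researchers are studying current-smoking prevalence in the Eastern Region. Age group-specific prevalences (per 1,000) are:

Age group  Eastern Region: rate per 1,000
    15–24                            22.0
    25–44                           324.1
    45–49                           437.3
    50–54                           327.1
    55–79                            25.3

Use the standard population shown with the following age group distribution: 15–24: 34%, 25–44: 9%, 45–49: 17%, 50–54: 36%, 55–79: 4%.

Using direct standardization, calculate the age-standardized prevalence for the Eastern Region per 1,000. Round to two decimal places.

Standard weights: 0.34, 0.09, 0.17, 0.36, 0.04.
Standardized rate: 0.3400×22.0 + 0.0900×324.1 + 0.1700×437.3 + 0.3600×327.1 + 0.0400×25.3 = 229.7580 per 1,000.

229.76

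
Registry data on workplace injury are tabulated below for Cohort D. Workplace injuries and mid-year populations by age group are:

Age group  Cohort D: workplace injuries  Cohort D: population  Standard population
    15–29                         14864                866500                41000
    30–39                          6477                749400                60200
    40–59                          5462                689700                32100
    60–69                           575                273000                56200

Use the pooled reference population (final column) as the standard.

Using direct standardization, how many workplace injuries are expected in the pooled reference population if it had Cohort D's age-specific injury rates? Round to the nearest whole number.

1596

Age-specific rates per 10000 for Cohort D: 171.54, 86.43, 79.19, 21.06.
Expected workplace injuries = Σ (standard pop × age-specific rate ÷ 10000)
= 41000×171.54/10000 + 60200×86.43/10000 + 32100×79.19/10000 + 56200×21.06/10000
= 703.32 + 520.30 + 254.21 + 118.37 = 1596.20.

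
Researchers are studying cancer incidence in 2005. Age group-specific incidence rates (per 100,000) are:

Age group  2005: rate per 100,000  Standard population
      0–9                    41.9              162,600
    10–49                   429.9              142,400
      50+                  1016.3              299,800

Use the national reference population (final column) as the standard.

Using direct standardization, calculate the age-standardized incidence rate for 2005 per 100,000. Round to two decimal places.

616.27

Standard total = 604,800; weights = 0.2688, 0.2354, 0.4957.
Standardized rate: 0.2688×41.9 + 0.2354×429.9 + 0.4957×1016.3 = 616.2656 per 100,000.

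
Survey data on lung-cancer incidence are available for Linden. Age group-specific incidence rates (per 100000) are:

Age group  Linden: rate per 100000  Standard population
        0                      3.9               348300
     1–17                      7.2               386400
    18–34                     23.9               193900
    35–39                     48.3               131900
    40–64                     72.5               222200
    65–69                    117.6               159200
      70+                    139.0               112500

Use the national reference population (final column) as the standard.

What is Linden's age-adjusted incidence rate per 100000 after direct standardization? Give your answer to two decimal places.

42.21

Standard total = 1554400; weights = 0.2241, 0.2486, 0.1247, 0.0849, 0.1429, 0.1024, 0.0724.
Standardized rate: 0.2241×3.9 + 0.2486×7.2 + 0.1247×23.9 + 0.0849×48.3 + 0.1429×72.5 + 0.1024×117.6 + 0.0724×139.0 = 42.2120 per 100000.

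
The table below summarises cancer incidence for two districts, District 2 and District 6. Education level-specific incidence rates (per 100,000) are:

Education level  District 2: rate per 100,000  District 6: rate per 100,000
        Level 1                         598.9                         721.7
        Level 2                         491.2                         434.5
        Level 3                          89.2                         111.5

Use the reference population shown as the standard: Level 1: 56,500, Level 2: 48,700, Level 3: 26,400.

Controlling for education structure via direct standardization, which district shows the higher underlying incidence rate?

District 6

Standard total = 131,600; weights = 0.4293, 0.3701, 0.2006.
District 2: 0.4293×598.9 + 0.3701×491.2 + 0.2006×89.2 = 456.7946 per 100,000.
District 6: 0.4293×721.7 + 0.3701×434.5 + 0.2006×111.5 = 493.0076 per 100,000.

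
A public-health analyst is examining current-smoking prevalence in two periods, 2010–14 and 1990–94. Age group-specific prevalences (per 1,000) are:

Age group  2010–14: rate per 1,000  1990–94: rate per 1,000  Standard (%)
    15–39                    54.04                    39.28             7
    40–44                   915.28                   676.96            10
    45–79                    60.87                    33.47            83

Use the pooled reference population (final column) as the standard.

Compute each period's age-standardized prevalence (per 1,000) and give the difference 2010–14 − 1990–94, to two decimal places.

47.61

Standard weights: 0.07, 0.10, 0.83.
2010–14: 0.0700×54.04 + 0.1000×915.28 + 0.8300×60.87 = 145.8329 per 1,000.
1990–94: 0.0700×39.28 + 0.1000×676.96 + 0.8300×33.47 = 98.2257 per 1,000.
Difference = 145.8329 − 98.2257 = 47.6072.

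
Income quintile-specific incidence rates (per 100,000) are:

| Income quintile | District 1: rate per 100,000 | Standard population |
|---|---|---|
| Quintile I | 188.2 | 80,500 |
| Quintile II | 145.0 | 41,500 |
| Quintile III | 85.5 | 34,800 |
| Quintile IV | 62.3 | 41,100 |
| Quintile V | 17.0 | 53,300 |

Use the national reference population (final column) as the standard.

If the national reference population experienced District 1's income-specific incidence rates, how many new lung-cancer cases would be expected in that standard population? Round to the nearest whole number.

Expected new lung-cancer cases = Σ (standard pop × income-specific rate ÷ 100,000)
= 80,500×188.2/100,000 + 41,500×145.0/100,000 + 34,800×85.5/100,000 + 41,100×62.3/100,000 + 53,300×17.0/100,000
= 151.50 + 60.17 + 29.75 + 25.61 + 9.06 = 276.10.

276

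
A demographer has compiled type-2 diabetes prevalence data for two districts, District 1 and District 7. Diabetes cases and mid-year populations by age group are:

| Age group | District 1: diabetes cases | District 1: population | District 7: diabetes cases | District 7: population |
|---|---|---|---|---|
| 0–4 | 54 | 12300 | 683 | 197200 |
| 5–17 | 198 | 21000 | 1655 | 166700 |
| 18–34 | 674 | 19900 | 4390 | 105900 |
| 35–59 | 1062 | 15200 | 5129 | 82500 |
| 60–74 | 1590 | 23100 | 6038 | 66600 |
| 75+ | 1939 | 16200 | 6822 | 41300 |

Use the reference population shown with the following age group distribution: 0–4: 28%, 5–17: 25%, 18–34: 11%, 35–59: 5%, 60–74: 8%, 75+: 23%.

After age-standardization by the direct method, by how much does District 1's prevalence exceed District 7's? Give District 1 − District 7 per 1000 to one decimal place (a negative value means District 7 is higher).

-12.5

Age-specific rates per 1000 for District 1: 4.390, 9.429, 33.869, 69.868, 68.831, 119.691.
For District 7: 3.463, 9.928, 41.454, 62.170, 90.661, 165.182.
Standard weights: 0.28, 0.25, 0.11, 0.05, 0.08, 0.23.
District 1: 0.2800×4.390 + 0.2500×9.429 + 0.1100×33.869 + 0.0500×69.868 + 0.0800×68.831 + 0.2300×119.691 = 43.8410 per 1000.
District 7: 0.2800×3.463 + 0.2500×9.928 + 0.1100×41.454 + 0.0500×62.170 + 0.0800×90.661 + 0.2300×165.182 = 56.3648 per 1000.
Difference = 43.8410 − 56.3648 = -12.5239.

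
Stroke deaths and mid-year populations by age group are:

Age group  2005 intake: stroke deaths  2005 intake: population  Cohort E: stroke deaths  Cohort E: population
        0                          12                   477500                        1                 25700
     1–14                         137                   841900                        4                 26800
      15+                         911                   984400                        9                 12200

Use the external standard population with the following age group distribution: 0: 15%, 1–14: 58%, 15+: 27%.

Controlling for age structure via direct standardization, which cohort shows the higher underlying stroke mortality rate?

Age-specific rates per 100000 for the 2005 intake: 2.51, 16.27, 92.54.
For Cohort E: 3.89, 14.93, 73.77.
Standard weights: 0.15, 0.58, 0.27.
The 2005 intake: 0.1500×2.51 + 0.5800×16.27 + 0.2700×92.54 = 34.8019 per 100000.
Cohort E: 0.1500×3.89 + 0.5800×14.93 + 0.2700×73.77 = 29.1584 per 100000.

2005 intake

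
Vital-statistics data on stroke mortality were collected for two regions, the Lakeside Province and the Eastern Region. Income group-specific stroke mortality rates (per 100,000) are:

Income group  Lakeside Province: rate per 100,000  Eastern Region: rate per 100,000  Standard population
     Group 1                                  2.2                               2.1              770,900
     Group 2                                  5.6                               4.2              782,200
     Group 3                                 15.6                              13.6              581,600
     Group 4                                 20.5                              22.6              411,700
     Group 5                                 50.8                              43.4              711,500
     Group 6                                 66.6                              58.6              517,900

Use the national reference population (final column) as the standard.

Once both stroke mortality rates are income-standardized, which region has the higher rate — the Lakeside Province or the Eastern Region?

Lakeside Province

Standard total = 3,775,800; weights = 0.2042, 0.2072, 0.1540, 0.1090, 0.1884, 0.1372.
The Lakeside Province: 0.2042×2.2 + 0.2072×5.6 + 0.1540×15.6 + 0.1090×20.5 + 0.1884×50.8 + 0.1372×66.6 = 24.9551 per 100,000.
The Eastern Region: 0.2042×2.1 + 0.2072×4.2 + 0.1540×13.6 + 0.1090×22.6 + 0.1884×43.4 + 0.1372×58.6 = 22.0738 per 100,000.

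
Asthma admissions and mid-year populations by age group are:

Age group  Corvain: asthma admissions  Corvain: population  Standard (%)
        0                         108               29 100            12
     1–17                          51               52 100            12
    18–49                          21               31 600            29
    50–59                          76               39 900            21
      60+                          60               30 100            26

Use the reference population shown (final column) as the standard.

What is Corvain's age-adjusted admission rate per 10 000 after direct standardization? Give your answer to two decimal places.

Age-specific rates per 10 000 for Corvain: 37.11, 9.79, 6.65, 19.05, 19.93.
Standard weights: 0.12, 0.12, 0.29, 0.21, 0.26.
Standardized rate: 0.1200×37.11 + 0.1200×9.79 + 0.2900×6.65 + 0.2100×19.05 + 0.2600×19.93 = 16.7382 per 10 000.

16.74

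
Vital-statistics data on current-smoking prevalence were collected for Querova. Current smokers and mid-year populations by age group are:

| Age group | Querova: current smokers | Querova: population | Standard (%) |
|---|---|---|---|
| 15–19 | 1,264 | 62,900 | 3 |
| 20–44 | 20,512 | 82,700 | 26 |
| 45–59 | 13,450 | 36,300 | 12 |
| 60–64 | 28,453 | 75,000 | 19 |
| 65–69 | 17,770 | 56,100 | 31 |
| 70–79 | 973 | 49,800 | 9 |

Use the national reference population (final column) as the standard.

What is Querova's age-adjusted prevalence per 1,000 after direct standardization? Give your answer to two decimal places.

281.59

Age-specific rates per 1,000 for Querova: 20.095, 248.029, 370.523, 379.373, 316.756, 19.538.
Standard weights: 0.03, 0.26, 0.12, 0.19, 0.31, 0.09.
Standardized rate: 0.0300×20.095 + 0.2600×248.029 + 0.1200×370.523 + 0.1900×379.373 + 0.3100×316.756 + 0.0900×19.538 = 281.5869 per 1,000.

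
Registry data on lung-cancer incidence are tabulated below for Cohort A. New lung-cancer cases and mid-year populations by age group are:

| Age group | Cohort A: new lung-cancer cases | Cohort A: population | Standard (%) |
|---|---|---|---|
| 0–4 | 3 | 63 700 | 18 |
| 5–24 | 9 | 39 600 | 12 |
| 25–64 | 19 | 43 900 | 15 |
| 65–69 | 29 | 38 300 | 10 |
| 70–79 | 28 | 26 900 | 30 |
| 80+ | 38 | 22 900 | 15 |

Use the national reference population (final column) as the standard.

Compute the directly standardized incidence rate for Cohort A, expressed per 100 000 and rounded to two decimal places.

73.76

Age-specific rates per 100 000 for Cohort A: 4.71, 22.73, 43.28, 75.72, 104.09, 165.94.
Standard weights: 0.18, 0.12, 0.15, 0.10, 0.30, 0.15.
Standardized rate: 0.1800×4.71 + 0.1200×22.73 + 0.1500×43.28 + 0.1000×75.72 + 0.3000×104.09 + 0.1500×165.94 = 73.7564 per 100 000.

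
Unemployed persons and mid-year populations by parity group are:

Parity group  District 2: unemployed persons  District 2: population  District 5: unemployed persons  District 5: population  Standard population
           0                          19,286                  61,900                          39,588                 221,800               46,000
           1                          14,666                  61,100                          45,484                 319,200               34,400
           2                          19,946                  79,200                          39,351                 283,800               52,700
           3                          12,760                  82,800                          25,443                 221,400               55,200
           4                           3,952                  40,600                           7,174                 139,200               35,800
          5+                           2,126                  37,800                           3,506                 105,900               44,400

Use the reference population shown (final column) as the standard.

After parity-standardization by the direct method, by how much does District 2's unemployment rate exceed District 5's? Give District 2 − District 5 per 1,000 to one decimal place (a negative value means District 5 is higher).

Parity-specific rates per 1,000 for District 2: 311.567, 240.033, 251.843, 154.106, 97.340, 56.243.
For District 5: 178.485, 142.494, 138.658, 114.919, 51.537, 33.107.
Standard total = 268,500; weights = 0.1713, 0.1281, 0.1963, 0.2056, 0.1333, 0.1654.
District 2: 0.1713×311.567 + 0.1281×240.033 + 0.1963×251.843 + 0.2056×154.106 + 0.1333×97.340 + 0.1654×56.243 = 187.5233 per 1,000.
District 5: 0.1713×178.485 + 0.1281×142.494 + 0.1963×138.658 + 0.2056×114.919 + 0.1333×51.537 + 0.1654×33.107 = 112.0217 per 1,000.
Difference = 187.5233 − 112.0217 = 75.5015.

75.5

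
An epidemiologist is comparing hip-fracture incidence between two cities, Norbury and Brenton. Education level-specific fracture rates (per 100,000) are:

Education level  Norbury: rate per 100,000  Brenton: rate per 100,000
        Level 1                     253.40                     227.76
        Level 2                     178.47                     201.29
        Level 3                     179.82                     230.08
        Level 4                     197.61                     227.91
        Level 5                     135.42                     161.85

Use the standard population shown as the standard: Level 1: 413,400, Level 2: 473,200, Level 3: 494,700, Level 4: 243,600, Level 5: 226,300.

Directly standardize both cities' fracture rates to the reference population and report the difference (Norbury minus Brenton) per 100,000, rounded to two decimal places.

Standard total = 1,851,200; weights = 0.2233, 0.2556, 0.2672, 0.1316, 0.1222.
Norbury: 0.2233×253.40 + 0.2556×178.47 + 0.2672×179.82 + 0.1316×197.61 + 0.1222×135.42 = 192.8197 per 100,000.
Brenton: 0.2233×227.76 + 0.2556×201.29 + 0.2672×230.08 + 0.1316×227.91 + 0.1222×161.85 = 213.5763 per 100,000.
Difference = 192.8197 − 213.5763 = -20.7566.

-20.76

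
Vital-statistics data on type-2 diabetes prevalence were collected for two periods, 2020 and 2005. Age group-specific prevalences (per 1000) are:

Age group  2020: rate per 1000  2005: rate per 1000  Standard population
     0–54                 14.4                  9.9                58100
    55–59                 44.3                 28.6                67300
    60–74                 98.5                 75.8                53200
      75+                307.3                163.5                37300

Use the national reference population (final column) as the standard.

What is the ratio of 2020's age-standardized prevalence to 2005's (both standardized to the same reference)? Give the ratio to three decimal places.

1.625

Standard total = 215900; weights = 0.2691, 0.3117, 0.2464, 0.1728.
2020: 0.2691×14.4 + 0.3117×44.3 + 0.2464×98.5 + 0.1728×307.3 = 95.0464 per 1000.
2005: 0.2691×9.9 + 0.3117×28.6 + 0.2464×75.8 + 0.1728×163.5 = 58.5043 per 1000.
Ratio = 95.0464 ÷ 58.5043 = 1.62461.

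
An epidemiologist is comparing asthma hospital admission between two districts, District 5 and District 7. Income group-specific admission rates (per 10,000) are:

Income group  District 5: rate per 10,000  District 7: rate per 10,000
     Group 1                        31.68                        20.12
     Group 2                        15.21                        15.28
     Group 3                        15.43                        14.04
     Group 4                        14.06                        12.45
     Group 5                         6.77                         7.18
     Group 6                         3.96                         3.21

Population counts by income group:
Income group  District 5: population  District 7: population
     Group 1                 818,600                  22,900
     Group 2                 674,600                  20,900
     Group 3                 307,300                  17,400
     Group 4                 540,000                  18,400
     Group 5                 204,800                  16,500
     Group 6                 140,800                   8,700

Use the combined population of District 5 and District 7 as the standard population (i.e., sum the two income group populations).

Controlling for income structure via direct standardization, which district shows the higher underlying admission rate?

Combined standard total = 2,790,900; weights = 0.3015, 0.2492, 0.1163, 0.2001, 0.0793, 0.0536.
District 5: 0.3015×31.68 + 0.2492×15.21 + 0.1163×15.43 + 0.2001×14.06 + 0.0793×6.77 + 0.0536×3.96 = 18.6996 per 10,000.
District 7: 0.3015×20.12 + 0.2492×15.28 + 0.1163×14.04 + 0.2001×12.45 + 0.0793×7.18 + 0.0536×3.21 = 14.7400 per 10,000.

District 5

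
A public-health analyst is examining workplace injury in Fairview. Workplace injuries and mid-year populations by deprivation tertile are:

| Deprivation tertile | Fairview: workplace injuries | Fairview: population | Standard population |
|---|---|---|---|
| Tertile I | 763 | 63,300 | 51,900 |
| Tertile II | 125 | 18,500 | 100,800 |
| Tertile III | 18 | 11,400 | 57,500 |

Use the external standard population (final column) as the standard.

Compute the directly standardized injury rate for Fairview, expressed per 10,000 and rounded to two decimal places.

66.48

Deprivation-specific rates per 10,000 for Fairview: 120.54, 67.57, 15.79.
Standard total = 210,200; weights = 0.2469, 0.4795, 0.2735.
Standardized rate: 0.2469×120.54 + 0.4795×67.57 + 0.2735×15.79 = 66.4823 per 10,000.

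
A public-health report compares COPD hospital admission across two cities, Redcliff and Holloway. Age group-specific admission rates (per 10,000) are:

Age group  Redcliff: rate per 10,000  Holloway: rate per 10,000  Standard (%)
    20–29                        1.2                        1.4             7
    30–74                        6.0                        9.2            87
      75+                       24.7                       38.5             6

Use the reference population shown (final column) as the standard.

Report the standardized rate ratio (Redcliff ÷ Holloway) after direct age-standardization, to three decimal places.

0.652

Standard weights: 0.07, 0.87, 0.06.
Redcliff: 0.0700×1.2 + 0.8700×6.0 + 0.0600×24.7 = 6.7860 per 10,000.
Holloway: 0.0700×1.4 + 0.8700×9.2 + 0.0600×38.5 = 10.4120 per 10,000.
Ratio = 6.7860 ÷ 10.4120 = 0.65175.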